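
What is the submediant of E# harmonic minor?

C#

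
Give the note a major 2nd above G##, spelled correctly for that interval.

A##

A second above G lands on the letter A.
A major second spans 2 semitones, so G## moves to pitch class 11. On the letter A that is A##.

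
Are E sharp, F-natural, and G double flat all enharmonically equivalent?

E# is pitch class 5; F is pitch class 5; Gbb is pitch class 5.
All spellings map to pitch class 5, so they are enharmonically equivalent.

Yes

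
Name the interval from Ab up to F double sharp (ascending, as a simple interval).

doubly augmented sixth

Counting letters A–B–C–D–E–F gives a sixth.
Ab→F## = 11 semitones, 2 wider than the major sixth (9), so doubly augmented.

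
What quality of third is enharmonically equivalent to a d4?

major

A diminished fourth spans 4 semitones.
A third spanning 4 semitones is major (the major third is 4).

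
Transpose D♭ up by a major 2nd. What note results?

A second above D lands on the letter E.
A major second spans 2 semitones, so Db moves to pitch class 3. On the letter E that is Eb.

Eb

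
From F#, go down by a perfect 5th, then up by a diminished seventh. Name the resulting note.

Ab

A perfect fifth down from F# is B (letter B, 7 semitones down).
A diminished seventh up from B is Ab (letter A, 9 semitones up).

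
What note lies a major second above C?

D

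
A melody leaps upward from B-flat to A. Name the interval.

Counting letters B–C–D–E–F–G–A gives a seventh.
Bb→A = 11 semitones, exactly the major seventh.

major seventh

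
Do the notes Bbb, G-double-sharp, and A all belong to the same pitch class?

Bbb is pitch class 9; G## is pitch class 9; A is pitch class 9.
All spellings map to pitch class 9, so they are enharmonically equivalent.

Yes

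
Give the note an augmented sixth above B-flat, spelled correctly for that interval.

G#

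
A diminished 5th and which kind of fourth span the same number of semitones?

augmented

A diminished fifth spans 6 semitones.
A fourth spanning 6 semitones is augmented (the perfect fourth is 5).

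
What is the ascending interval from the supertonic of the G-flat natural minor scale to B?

The supertonic of Gb natural minor is Ab.
Ab up to B: letters A→B make it a second; 3 semitones makes it augmented.

augmented second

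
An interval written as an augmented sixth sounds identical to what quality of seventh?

minor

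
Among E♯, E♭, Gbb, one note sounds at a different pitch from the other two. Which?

Eb

In 12-tone equal temperament, enharmonic equivalents share a pitch class. E# is pitch class 5; Eb is pitch class 3; Gbb is pitch class 5.
E# and Gbb share pitch class 5, while Eb is pitch class 3.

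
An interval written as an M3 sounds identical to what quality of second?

doubly augmented

A major third spans 4 semitones.
A second spanning 4 semitones is doubly augmented (the major second is 2).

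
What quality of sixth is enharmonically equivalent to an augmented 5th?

minor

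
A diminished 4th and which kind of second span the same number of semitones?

A diminished fourth spans 4 semitones.
A second spanning 4 semitones is doubly augmented (the major second is 2).

doubly augmented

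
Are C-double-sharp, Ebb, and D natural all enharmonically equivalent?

Yes

C## = pitch class 2 and Ebb = pitch class 2 and D = pitch class 2 — the same pitch class, so they are enharmonic equivalents.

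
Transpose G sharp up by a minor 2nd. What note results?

G up a major second is A, so the target letter is A.
From G#, a minor second is 1 semitone up: A.

A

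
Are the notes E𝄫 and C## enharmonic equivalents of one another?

Yes

Ebb is pitch class 2; C## is pitch class 2.
All spellings map to pitch class 2, so they are enharmonically equivalent.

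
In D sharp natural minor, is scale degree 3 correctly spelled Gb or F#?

F#

Each scale degree takes a distinct letter name. Degree 3 of a scale on D must use the letter F.
F# and Gb are enharmonically the same pitch, but only F# uses the letter F, so it is the correct spelling here.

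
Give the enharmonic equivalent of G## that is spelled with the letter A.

A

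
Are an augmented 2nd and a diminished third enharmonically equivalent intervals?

No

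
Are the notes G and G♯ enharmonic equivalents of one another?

No

Two spellings are enharmonically equivalent only if they share a pitch class.
Here G → 7, G# → 8; 7 ≠ 8, so they are not.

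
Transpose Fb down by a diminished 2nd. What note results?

F down a major second is Eb, so the target letter is E.
From Fb, a diminished second is 0 semitones down: E.

E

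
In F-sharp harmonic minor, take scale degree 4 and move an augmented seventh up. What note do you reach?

A##

Scale degree 4 of F# harmonic minor is B.
An augmented seventh (12 semitones) above B lands on the letter A, giving A##.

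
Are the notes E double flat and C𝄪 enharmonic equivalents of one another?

Ebb = pitch class 2 and C## = pitch class 2 — the same pitch class, so they are enharmonic equivalents.

Yes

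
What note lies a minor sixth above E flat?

A sixth above E lands on the letter C.
A minor sixth spans 8 semitones, so Eb moves to pitch class 11. On the letter C that is Cb.

Cb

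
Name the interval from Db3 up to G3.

Counting letters D–E–F–G gives a fourth.
Db→G = 6 semitones, 1 wider than the perfect fourth (5), so augmented.

augmented fourth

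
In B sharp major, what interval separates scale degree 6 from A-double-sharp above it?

major second

Scale degree 6 of B# major is G##.
G## up to A##: letters G→A make it a second; 2 semitones makes it major.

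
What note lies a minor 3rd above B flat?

Db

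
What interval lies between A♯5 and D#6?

perfect fourth

The letter names run A→D, a span of 3 letter steps, so the interval is some kind of fourth.
A# to D# is 5 semitones. A perfect fourth is 5, so 5 makes it perfect.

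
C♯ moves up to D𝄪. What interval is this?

augmented second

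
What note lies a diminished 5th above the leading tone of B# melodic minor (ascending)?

E#

The leading tone of B# melodic minor (ascending) is A##.
A diminished fifth (6 semitones) above A## lands on the letter E, giving E#.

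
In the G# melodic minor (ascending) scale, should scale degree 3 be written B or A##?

Each scale degree takes a distinct letter name. Degree 3 of a scale on G must use the letter B.
B and A## are enharmonically the same pitch, but only B uses the letter B, so it is the correct spelling here.

B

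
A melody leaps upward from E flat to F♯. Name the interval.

augmented second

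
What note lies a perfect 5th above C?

A fifth above C lands on the letter G.
A perfect fifth spans 7 semitones, so C moves to pitch class 7. On the letter G that is G.

G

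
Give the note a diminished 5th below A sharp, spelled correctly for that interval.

A down a perfect fifth is D, so the target letter is D.
From A#, a diminished fifth is 6 semitones down: D##.

D##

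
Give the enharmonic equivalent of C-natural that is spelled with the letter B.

C is pitch class 0. The letter B alone is pitch class 11.
To reach pitch class 0 from B requires an offset of +1 semitone, i.e. sharp: B#.

B#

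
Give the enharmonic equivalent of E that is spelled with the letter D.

E is pitch class 4. The letter D alone is pitch class 2.
To reach pitch class 4 from D requires an offset of +2 semitones, i.e. double sharp: D##.

D##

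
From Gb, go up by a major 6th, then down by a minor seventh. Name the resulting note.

F

A major sixth up from Gb is Eb (letter E, 9 semitones up).
A minor seventh down from Eb is F (letter F, 10 semitones down).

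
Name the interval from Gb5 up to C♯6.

Counting letters G–A–B–C gives a fourth.
Gb→C# = 7 semitones, 2 wider than the perfect fourth (5), so doubly augmented.

doubly augmented fourth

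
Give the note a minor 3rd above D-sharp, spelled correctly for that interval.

F#

A third above D lands on the letter F.
A minor third spans 3 semitones, so D# moves to pitch class 6. On the letter F that is F#.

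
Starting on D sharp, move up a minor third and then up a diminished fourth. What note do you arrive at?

A minor third up from D# is F# (letter F, 3 semitones up).
A diminished fourth up from F# is Bb (letter B, 4 semitones up).

Bb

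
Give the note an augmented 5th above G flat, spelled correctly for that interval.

D

G up a perfect fifth is D, so the target letter is D.
From Gb, an augmented fifth is 8 semitones up: D.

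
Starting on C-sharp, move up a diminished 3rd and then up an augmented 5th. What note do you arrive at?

B

A diminished third up from C# is Eb (letter E, 2 semitones up).
An augmented fifth up from Eb is B (letter B, 8 semitones up).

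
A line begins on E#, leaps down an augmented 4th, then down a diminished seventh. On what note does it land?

An augmented fourth down from E# is B (letter B, 6 semitones down).
A diminished seventh down from B is C## (letter C, 9 semitones down).

C##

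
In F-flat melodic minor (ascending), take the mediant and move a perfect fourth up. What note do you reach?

Dbb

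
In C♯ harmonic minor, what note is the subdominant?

F#

Degree 4 takes the letter 3 steps above C, which is F.
In harmonic minor, degree 4 sits 5 semitones above the tonic. C# + 5 semitones is pitch class 6, spelled on F as F#.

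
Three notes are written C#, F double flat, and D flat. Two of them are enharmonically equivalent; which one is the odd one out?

In 12-tone equal temperament, enharmonic equivalents share a pitch class. C# is pitch class 1; Fbb is pitch class 3; Db is pitch class 1.
C# and Db share pitch class 1, while Fbb is pitch class 3.

Fbb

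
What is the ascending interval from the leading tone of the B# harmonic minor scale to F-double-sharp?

The leading tone of B# harmonic minor is A##.
A## up to F##: letters A→F make it a sixth; 8 semitones makes it minor.

minor sixth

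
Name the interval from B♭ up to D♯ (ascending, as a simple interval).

The letter names run B→D, a span of 2 letter steps, so the interval is some kind of third.
Bb to D# is 5 semitones. A major third is 4, so 5 makes it augmented.

augmented third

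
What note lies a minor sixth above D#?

D up a major sixth is B, so the target letter is B.
From D#, a minor sixth is 8 semitones up: B.

B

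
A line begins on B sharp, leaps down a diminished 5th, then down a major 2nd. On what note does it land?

A diminished fifth down from B# is E## (letter E, 6 semitones down).
A major second down from E## is D## (letter D, 2 semitones down).

D##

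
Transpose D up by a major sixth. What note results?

A sixth above D lands on the letter B.
A major sixth spans 9 semitones, so D moves to pitch class 11. On the letter B that is B.

B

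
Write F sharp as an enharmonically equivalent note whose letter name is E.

E##

F# is pitch class 6. The letter E alone is pitch class 4.
To reach pitch class 6 from E requires an offset of +2 semitones, i.e. double sharp: E##.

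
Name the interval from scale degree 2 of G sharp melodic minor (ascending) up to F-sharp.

minor sixth

Scale degree 2 of G# melodic minor (ascending) is A#.
A# up to F#: letters A→F make it a sixth; 8 semitones makes it minor.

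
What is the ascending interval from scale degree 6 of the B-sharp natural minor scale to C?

diminished fourth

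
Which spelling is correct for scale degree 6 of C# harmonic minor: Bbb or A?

A

Each scale degree takes a distinct letter name. Degree 6 of a scale on C must use the letter A.
A and Bbb are enharmonically the same pitch, but only A uses the letter A, so it is the correct spelling here.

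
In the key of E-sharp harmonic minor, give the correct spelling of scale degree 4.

A#

Degree 4 takes the letter 3 steps above E, which is A.
In harmonic minor, degree 4 sits 5 semitones above the tonic. E# + 5 semitones is pitch class 10, spelled on A as A#.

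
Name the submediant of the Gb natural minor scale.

Degree 6 takes the letter 5 steps above G, which is E.
In natural minor, degree 6 sits 8 semitones above the tonic. Gb + 8 semitones is pitch class 2, spelled on E as Ebb.

Ebb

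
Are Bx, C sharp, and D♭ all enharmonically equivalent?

B## is pitch class 1; C# is pitch class 1; Db is pitch class 1.
All spellings map to pitch class 1, so they are enharmonically equivalent.

Yes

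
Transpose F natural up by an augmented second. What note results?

G#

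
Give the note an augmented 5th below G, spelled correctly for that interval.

Cb

G down a perfect fifth is C, so the target letter is C.
From G, an augmented fifth is 8 semitones down: Cb.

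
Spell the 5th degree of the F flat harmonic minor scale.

Cb

The Fb harmonic minor scale runs Fb Gb Abb Bbb Cb Dbb Eb.
Degree 5 is Cb.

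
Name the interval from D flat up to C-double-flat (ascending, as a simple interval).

diminished seventh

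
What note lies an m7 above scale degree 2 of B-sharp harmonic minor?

B#

Scale degree 2 of B# harmonic minor is C##.
A minor seventh (10 semitones) above C## lands on the letter B, giving B#.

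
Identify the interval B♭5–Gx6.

doubly augmented sixth

The letter names run B→G, a span of 5 letter steps, so the interval is some kind of sixth.
Bb to G## is 11 semitones. A major sixth is 9, so 11 makes it doubly augmented.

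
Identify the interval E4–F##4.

augmented second

Counting letters E–F gives a second.
E→F## = 3 semitones, 1 wider than the major second (2), so augmented.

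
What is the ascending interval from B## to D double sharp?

The letter names run B→D, a span of 2 letter steps, so the interval is some kind of third.
B## to D## is 3 semitones. A major third is 4, so 3 makes it minor.

minor third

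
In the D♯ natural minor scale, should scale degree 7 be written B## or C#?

Each scale degree takes a distinct letter name. Degree 7 of a scale on D must use the letter C.
C# and B## are enharmonically the same pitch, but only C# uses the letter C, so it is the correct spelling here.

C#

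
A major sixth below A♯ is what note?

A down a major sixth is C, so the target letter is C.
From A#, a major sixth is 9 semitones down: C#.

C#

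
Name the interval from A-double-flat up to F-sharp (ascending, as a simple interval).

Counting letters A–B–C–D–E–F gives a sixth.
Abb→F# = 11 semitones, 2 wider than the major sixth (9), so doubly augmented.

doubly augmented sixth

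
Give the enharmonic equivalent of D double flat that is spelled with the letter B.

B#

Plain B sits 1 semitone below Dbb, so on the letter B the same pitch needs a sharp: B#.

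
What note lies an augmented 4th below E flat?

Bbb

E down a perfect fourth is B, so the target letter is B.
From Eb, an augmented fourth is 6 semitones down: Bbb.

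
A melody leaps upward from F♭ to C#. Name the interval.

doubly augmented fifth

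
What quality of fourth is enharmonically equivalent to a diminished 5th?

A diminished fifth spans 6 semitones.
A fourth spanning 6 semitones is augmented (the perfect fourth is 5).

augmented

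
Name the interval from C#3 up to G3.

diminished fifth

The letter names run C→G, a span of 4 letter steps, so the interval is some kind of fifth.
C# to G is 6 semitones. A perfect fifth is 7, so 6 makes it diminished.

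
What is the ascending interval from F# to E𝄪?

augmented seventh

The letter names run F→E, a span of 6 letter steps, so the interval is some kind of seventh.
F# to E## is 12 semitones. A major seventh is 11, so 12 makes it augmented.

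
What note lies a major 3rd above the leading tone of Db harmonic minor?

The leading tone of Db harmonic minor is C.
A major third (4 semitones) above C lands on the letter E, giving E.

E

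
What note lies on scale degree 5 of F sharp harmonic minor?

C#

The F# harmonic minor scale runs F# G# A B C# D E#.
Degree 5 is C#.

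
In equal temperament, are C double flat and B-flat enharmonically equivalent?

Yes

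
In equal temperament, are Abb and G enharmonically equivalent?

Yes

Abb is pitch class 7; G is pitch class 7.
All spellings map to pitch class 7, so they are enharmonically equivalent.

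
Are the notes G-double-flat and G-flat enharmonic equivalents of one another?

Two spellings are enharmonically equivalent only if they share a pitch class.
Here Gbb → 5, Gb → 6; 5 ≠ 6, so they are not.

No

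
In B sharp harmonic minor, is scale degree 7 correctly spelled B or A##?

Each scale degree takes a distinct letter name. Degree 7 of a scale on B must use the letter A.
A## and B are enharmonically the same pitch, but only A## uses the letter A, so it is the correct spelling here.

A##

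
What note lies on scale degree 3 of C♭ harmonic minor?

Ebb

The Cb harmonic minor scale runs Cb Db Ebb Fb Gb Abb Bb.
Degree 3 is Ebb.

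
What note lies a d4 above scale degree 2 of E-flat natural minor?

Bbb

Scale degree 2 of Eb natural minor is F.
A diminished fourth (4 semitones) above F lands on the letter B, giving Bbb.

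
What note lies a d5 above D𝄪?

A#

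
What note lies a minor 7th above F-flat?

Ebb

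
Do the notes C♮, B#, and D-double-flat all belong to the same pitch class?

C = pitch class 0 and B# = pitch class 0 and Dbb = pitch class 0 — the same pitch class, so they are enharmonic equivalents.

Yes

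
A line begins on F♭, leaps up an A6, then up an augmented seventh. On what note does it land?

C##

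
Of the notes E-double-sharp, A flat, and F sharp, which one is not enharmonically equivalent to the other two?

In 12-tone equal temperament, enharmonic equivalents share a pitch class. E## is pitch class 6; Ab is pitch class 8; F# is pitch class 6.
E## and F# share pitch class 6, while Ab is pitch class 8.

Ab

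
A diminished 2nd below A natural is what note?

A second below A lands on the letter G.
A diminished second spans 0 semitones, so A moves to pitch class 9. On the letter G that is G##.

G##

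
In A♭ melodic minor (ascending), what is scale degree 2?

Bb

The Ab melodic minor (ascending) scale runs Ab Bb Cb Db Eb F G.
Degree 2 is Bb.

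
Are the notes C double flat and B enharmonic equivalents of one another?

Cbb is pitch class 10; B is pitch class 11.
The pitch classes differ (10 vs. 11), so they are not enharmonic equivalents.

No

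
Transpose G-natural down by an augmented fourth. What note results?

A fourth below G lands on the letter D.
An augmented fourth spans 6 semitones, so G moves to pitch class 1. On the letter D that is Db.

Db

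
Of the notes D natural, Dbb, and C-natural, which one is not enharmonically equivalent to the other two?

In 12-tone equal temperament, enharmonic equivalents share a pitch class. D is pitch class 2; Dbb is pitch class 0; C is pitch class 0.
Dbb and C share pitch class 0, while D is pitch class 2.

D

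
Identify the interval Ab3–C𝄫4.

diminished third

Counting letters A–B–C gives a third.
Ab→Cbb = 2 semitones, 2 narrower than the major third (4), so diminished.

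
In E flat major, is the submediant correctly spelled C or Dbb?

Each scale degree takes a distinct letter name. Degree 6 of a scale on E must use the letter C.
C and Dbb are enharmonically the same pitch, but only C uses the letter C, so it is the correct spelling here.

C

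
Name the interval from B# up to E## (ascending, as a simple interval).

augmented fourth

Counting letters B–C–D–E gives a fourth.
B#→E## = 6 semitones, 1 wider than the perfect fourth (5), so augmented.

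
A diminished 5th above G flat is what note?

G up a perfect fifth is D, so the target letter is D.
From Gb, a diminished fifth is 6 semitones up: Dbb.

Dbb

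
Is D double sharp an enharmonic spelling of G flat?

Two spellings are enharmonically equivalent only if they share a pitch class.
Here D## → 4, Gb → 6; 4 ≠ 6, so they are not.

No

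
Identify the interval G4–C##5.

The letter names run G→C, a span of 3 letter steps, so the interval is some kind of fourth.
G to C## is 7 semitones. A perfect fourth is 5, so 7 makes it doubly augmented.

doubly augmented fourth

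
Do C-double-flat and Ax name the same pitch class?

Two spellings are enharmonically equivalent only if they share a pitch class.
Here Cbb → 10, A## → 11; 10 ≠ 11, so they are not.

No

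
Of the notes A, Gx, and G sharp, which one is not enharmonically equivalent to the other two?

In 12-tone equal temperament, enharmonic equivalents share a pitch class. A is pitch class 9; G## is pitch class 9; G# is pitch class 8.
A and G## share pitch class 9, while G# is pitch class 8.

G#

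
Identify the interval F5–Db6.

minor sixth

Counting letters F–G–A–B–C–D gives a sixth.
F→Db = 8 semitones, 1 narrower than the major sixth (9), so minor.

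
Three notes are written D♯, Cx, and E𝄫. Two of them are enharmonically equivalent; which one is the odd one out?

D#

In 12-tone equal temperament, enharmonic equivalents share a pitch class. D# is pitch class 3; C## is pitch class 2; Ebb is pitch class 2.
C## and Ebb share pitch class 2, while D# is pitch class 3.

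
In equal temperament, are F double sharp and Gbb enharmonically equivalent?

F## is pitch class 7; Gbb is pitch class 5.
The pitch classes differ (7 vs. 5), so they are not enharmonic equivalents.

No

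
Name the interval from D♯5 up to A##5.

augmented fifth

The letter names run D→A, a span of 4 letter steps, so the interval is some kind of fifth.
D# to A## is 8 semitones. A perfect fifth is 7, so 8 makes it augmented.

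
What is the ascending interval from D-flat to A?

augmented fifth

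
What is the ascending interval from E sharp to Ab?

The letter names run E→A, a span of 3 letter steps, so the interval is some kind of fourth.
E# to Ab is 3 semitones. A perfect fourth is 5, so 3 makes it doubly diminished.

doubly diminished fourth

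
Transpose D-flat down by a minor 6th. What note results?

F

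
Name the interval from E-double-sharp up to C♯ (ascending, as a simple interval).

diminished sixth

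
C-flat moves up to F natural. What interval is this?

The letter names run C→F, a span of 3 letter steps, so the interval is some kind of fourth.
Cb to F is 6 semitones. A perfect fourth is 5, so 6 makes it augmented.

augmented fourth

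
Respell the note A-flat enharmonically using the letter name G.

Plain G sits 1 semitone below Ab, so on the letter G the same pitch needs a sharp: G#.

G#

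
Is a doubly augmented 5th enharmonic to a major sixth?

Yes

A doubly augmented fifth spans 9 semitones; a major sixth spans 9.
They are enharmonically equivalent.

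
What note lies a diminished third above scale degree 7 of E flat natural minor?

Fbb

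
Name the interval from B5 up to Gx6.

augmented sixth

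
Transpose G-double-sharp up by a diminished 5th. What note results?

D#

G up a perfect fifth is D, so the target letter is D.
From G##, a diminished fifth is 6 semitones up: D#.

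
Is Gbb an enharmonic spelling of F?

Yes

Gbb is pitch class 5; F is pitch class 5.
All spellings map to pitch class 5, so they are enharmonically equivalent.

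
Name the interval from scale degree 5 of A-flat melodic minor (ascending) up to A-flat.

Scale degree 5 of Ab melodic minor (ascending) is Eb.
Eb up to Ab: letters E→A make it a fourth; 5 semitones makes it perfect.

perfect fourth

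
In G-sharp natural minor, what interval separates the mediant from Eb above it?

diminished fourth

The mediant of G# natural minor is B.
B up to Eb: letters B→E make it a fourth; 4 semitones makes it diminished.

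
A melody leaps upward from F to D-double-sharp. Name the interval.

Counting letters F–G–A–B–C–D gives a sixth.
F→D## = 11 semitones, 2 wider than the major sixth (9), so doubly augmented.

doubly augmented sixth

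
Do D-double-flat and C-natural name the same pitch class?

Dbb = pitch class 0 and C = pitch class 0 — the same pitch class, so they are enharmonic equivalents.

Yes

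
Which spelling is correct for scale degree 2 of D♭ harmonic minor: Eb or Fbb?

Eb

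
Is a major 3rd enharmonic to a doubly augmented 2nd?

A major third spans 4 semitones; a doubly augmented second spans 4.
They are enharmonically equivalent.

Yes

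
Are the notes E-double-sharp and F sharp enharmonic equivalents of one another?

E## is pitch class 6; F# is pitch class 6.
All spellings map to pitch class 6, so they are enharmonically equivalent.

Yes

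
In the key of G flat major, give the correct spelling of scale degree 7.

The Gb major scale runs Gb Ab Bb Cb Db Eb F.
Degree 7 is F.

F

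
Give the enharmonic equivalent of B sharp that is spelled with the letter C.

C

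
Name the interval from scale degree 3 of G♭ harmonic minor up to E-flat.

augmented fourth

Scale degree 3 of Gb harmonic minor is Bbb.
Bbb up to Eb: letters B→E make it a fourth; 6 semitones makes it augmented.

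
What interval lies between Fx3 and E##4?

Counting letters F–G–A–B–C–D–E gives a seventh.
F##→E## = 11 semitones, exactly the major seventh.

major seventh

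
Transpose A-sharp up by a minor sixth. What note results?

F#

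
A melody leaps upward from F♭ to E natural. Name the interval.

Counting letters F–G–A–B–C–D–E gives a seventh.
Fb→E = 12 semitones, 1 wider than the major seventh (11), so augmented.

augmented seventh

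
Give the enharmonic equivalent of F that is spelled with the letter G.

Plain G sits 2 semitones above F, so on the letter G the same pitch needs a double flat: Gbb.

Gbb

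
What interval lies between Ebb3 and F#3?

doubly augmented second

Counting letters E–F gives a second.
Ebb→F# = 4 semitones, 2 wider than the major second (2), so doubly augmented.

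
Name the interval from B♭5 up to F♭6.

diminished fifth

Counting letters B–C–D–E–F gives a fifth.
Bb→Fb = 6 semitones, 1 narrower than the perfect fifth (7), so diminished.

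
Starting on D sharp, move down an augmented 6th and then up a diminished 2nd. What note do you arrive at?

Gbb

An augmented sixth down from D# is F (letter F, 10 semitones down).
A diminished second up from F is Gbb (letter G, 0 semitones up).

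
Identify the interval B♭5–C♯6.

Counting letters B–C gives a second.
Bb→C# = 3 semitones, 1 wider than the major second (2), so augmented.

augmented second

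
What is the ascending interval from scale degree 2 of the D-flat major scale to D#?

Scale degree 2 of Db major is Eb.
Eb up to D#: letters E→D make it a seventh; 12 semitones makes it augmented.

augmented seventh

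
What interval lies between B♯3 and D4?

diminished third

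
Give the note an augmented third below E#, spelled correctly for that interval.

A third below E lands on the letter C.
An augmented third spans 5 semitones, so E# moves to pitch class 0. On the letter C that is C.

C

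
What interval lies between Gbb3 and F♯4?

The letter names run G→F, a span of 6 letter steps, so the interval is some kind of seventh.
Gbb to F# is 13 semitones. A major seventh is 11, so 13 makes it doubly augmented.

doubly augmented seventh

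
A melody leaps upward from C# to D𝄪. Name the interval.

augmented second

The letter names run C→D, a span of 1 letter step, so the interval is some kind of second.
C# to D## is 3 semitones. A major second is 2, so 3 makes it augmented.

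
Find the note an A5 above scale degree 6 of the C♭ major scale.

Scale degree 6 of Cb major is Ab.
An augmented fifth (8 semitones) above Ab lands on the letter E, giving E.

E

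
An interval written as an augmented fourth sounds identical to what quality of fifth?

diminished

An augmented fourth spans 6 semitones.
A fifth spanning 6 semitones is diminished (the perfect fifth is 7).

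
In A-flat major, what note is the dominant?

The Ab major scale runs Ab Bb C Db Eb F G.
Degree 5 is Eb.

Eb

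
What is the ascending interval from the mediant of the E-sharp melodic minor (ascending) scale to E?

minor sixth

The mediant of E# melodic minor (ascending) is G#.
G# up to E: letters G→E make it a sixth; 8 semitones makes it minor.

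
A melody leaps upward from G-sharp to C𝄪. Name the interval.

The letter names run G→C, a span of 3 letter steps, so the interval is some kind of fourth.
G# to C## is 6 semitones. A perfect fourth is 5, so 6 makes it augmented.

augmented fourth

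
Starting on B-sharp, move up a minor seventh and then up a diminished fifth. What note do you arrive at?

A minor seventh up from B# is A# (letter A, 10 semitones up).
A diminished fifth up from A# is E (letter E, 6 semitones up).

E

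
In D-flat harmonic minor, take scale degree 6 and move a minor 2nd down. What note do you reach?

Scale degree 6 of Db harmonic minor is Bbb.
A minor second (1 semitone) below Bbb lands on the letter A, giving Ab.

Ab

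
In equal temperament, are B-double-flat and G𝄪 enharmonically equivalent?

Bbb is pitch class 9; G## is pitch class 9.
All spellings map to pitch class 9, so they are enharmonically equivalent.

Yes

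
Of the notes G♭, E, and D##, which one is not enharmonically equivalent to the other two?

In 12-tone equal temperament, enharmonic equivalents share a pitch class. Gb is pitch class 6; E is pitch class 4; D## is pitch class 4.
E and D## share pitch class 4, while Gb is pitch class 6.

Gb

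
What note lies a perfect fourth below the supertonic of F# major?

D#

The supertonic of F# major is G#.
A perfect fourth (5 semitones) below G# lands on the letter D, giving D#.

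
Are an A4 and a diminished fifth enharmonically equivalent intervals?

An augmented fourth spans 6 semitones; a diminished fifth spans 6.
They are enharmonically equivalent.

Yes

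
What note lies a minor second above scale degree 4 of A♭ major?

Scale degree 4 of Ab major is Db.
A minor second (1 semitone) above Db lands on the letter E, giving Ebb.

Ebb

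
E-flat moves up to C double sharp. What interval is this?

doubly augmented sixth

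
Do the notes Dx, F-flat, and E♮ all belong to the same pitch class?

D## is pitch class 4; Fb is pitch class 4; E is pitch class 4.
All spellings map to pitch class 4, so they are enharmonically equivalent.

Yes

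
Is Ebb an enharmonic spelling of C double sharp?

Ebb is pitch class 2; C## is pitch class 2.
All spellings map to pitch class 2, so they are enharmonically equivalent.

Yes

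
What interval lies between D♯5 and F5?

Counting letters D–E–F gives a third.
D#→F = 2 semitones, 2 narrower than the major third (4), so diminished.

diminished third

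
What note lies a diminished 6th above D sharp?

Bb

D up a major sixth is B, so the target letter is B.
From D#, a diminished sixth is 7 semitones up: Bb.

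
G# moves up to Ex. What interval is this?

The letter names run G→E, a span of 5 letter steps, so the interval is some kind of sixth.
G# to E## is 10 semitones. A major sixth is 9, so 10 makes it augmented.

augmented sixth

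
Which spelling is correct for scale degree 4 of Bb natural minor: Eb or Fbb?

Each scale degree takes a distinct letter name. Degree 4 of a scale on B must use the letter E.
Eb and Fbb are enharmonically the same pitch, but only Eb uses the letter E, so it is the correct spelling here.

Eb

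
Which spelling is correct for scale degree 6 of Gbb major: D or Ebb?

Ebb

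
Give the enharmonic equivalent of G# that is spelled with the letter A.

G# is pitch class 8. The letter A alone is pitch class 9.
To reach pitch class 8 from A requires an offset of -1 semitone, i.e. flat: Ab.

Ab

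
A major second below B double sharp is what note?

B down a major second is A, so the target letter is A.
From B##, a major second is 2 semitones down: A##.

A##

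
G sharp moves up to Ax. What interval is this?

augmented second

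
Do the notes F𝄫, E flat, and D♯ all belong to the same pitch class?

Yes

Fbb is pitch class 3; Eb is pitch class 3; D# is pitch class 3.
All spellings map to pitch class 3, so they are enharmonically equivalent.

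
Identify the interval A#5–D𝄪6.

augmented fourth

Counting letters A–B–C–D gives a fourth.
A#→D## = 6 semitones, 1 wider than the perfect fourth (5), so augmented.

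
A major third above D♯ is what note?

F##

D up a major third is F#, so the target letter is F.
From D#, a major third is 4 semitones up: F##.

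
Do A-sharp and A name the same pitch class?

Two spellings are enharmonically equivalent only if they share a pitch class.
Here A# → 10, A → 9; 9 ≠ 10, so they are not.

No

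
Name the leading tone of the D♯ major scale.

Degree 7 takes the letter 6 steps above D, which is C.
In major, degree 7 sits 11 semitones above the tonic. D# + 11 semitones is pitch class 2, spelled on C as C##.

C##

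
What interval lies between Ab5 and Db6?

perfect fourth

The letter names run A→D, a span of 3 letter steps, so the interval is some kind of fourth.
Ab to Db is 5 semitones. A perfect fourth is 5, so 5 makes it perfect.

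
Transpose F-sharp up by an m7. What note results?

E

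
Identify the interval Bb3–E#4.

Counting letters B–C–D–E gives a fourth.
Bb→E# = 7 semitones, 2 wider than the perfect fourth (5), so doubly augmented.

doubly augmented fourth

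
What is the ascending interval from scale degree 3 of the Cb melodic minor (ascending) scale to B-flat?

Scale degree 3 of Cb melodic minor (ascending) is Ebb.
Ebb up to Bb: letters E→B make it a fifth; 8 semitones makes it augmented.

augmented fifth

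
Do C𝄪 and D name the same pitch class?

C## = pitch class 2 and D = pitch class 2 — the same pitch class, so they are enharmonic equivalents.

Yes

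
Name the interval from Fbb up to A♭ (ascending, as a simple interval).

Counting letters F–G–A gives a third.
Fbb→Ab = 5 semitones, 1 wider than the major third (4), so augmented.

augmented third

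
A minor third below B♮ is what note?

B down a major third is G, so the target letter is G.
From B, a minor third is 3 semitones down: G#.

G#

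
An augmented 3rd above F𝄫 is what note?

A third above F lands on the letter A.
An augmented third spans 5 semitones, so Fbb moves to pitch class 8. On the letter A that is Ab.

Ab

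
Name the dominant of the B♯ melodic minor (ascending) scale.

Degree 5 takes the letter 4 steps above B, which is F.
In melodic minor (ascending), degree 5 sits 7 semitones above the tonic. B# + 7 semitones is pitch class 7, spelled on F as F##.

F##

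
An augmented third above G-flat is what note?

G up a major third is B, so the target letter is B.
From Gb, an augmented third is 5 semitones up: B.

B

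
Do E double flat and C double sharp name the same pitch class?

Ebb is pitch class 2; C## is pitch class 2.
All spellings map to pitch class 2, so they are enharmonically equivalent.

Yes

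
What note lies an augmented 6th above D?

A sixth above D lands on the letter B.
An augmented sixth spans 10 semitones, so D moves to pitch class 0. On the letter B that is B#.

B#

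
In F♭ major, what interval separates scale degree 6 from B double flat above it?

Scale degree 6 of Fb major is Db.
Db up to Bbb: letters D→B make it a sixth; 8 semitones makes it minor.

minor sixth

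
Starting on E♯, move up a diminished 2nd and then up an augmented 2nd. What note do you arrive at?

A diminished second up from E# is F (letter F, 0 semitones up).
An augmented second up from F is G# (letter G, 3 semitones up).

G#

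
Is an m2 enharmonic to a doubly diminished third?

Yes

A minor second spans 1 semitone; a doubly diminished third spans 1.
They are enharmonically equivalent.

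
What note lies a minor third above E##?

G##

E up a major third is G#, so the target letter is G.
From E##, a minor third is 3 semitones up: G##.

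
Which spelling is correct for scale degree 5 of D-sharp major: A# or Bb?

A#

Each scale degree takes a distinct letter name. Degree 5 of a scale on D must use the letter A.
A# and Bb are enharmonically the same pitch, but only A# uses the letter A, so it is the correct spelling here.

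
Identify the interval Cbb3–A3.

The letter names run C→A, a span of 5 letter steps, so the interval is some kind of sixth.
Cbb to A is 11 semitones. A major sixth is 9, so 11 makes it doubly augmented.

doubly augmented sixth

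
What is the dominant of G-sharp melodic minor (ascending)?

Degree 5 takes the letter 4 steps above G, which is D.
In melodic minor (ascending), degree 5 sits 7 semitones above the tonic. G# + 7 semitones is pitch class 3, spelled on D as D#.

D#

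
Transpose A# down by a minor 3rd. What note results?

A third below A lands on the letter F.
A minor third spans 3 semitones, so A# moves to pitch class 7. On the letter F that is F##.

F##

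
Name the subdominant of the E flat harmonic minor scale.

Ab

The Eb harmonic minor scale runs Eb F Gb Ab Bb Cb D.
Degree 4 is Ab.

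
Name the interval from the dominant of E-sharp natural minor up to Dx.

major third

The dominant of E# natural minor is B#.
B# up to D##: letters B→D make it a third; 4 semitones makes it major.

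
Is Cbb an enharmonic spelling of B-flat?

Yes

Cbb is pitch class 10; Bb is pitch class 10.
All spellings map to pitch class 10, so they are enharmonically equivalent.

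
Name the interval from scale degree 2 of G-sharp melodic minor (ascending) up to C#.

minor third

Scale degree 2 of G# melodic minor (ascending) is A#.
A# up to C#: letters A→C make it a third; 3 semitones makes it minor.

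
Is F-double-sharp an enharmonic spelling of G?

Yes

F## = pitch class 7 and G = pitch class 7 — the same pitch class, so they are enharmonic equivalents.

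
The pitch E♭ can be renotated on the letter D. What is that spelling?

Plain D sits 1 semitone below Eb, so on the letter D the same pitch needs a sharp: D#.

D#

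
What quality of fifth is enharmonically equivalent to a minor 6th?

augmented

A minor sixth spans 8 semitones.
A fifth spanning 8 semitones is augmented (the perfect fifth is 7).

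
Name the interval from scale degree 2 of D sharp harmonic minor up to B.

diminished fifth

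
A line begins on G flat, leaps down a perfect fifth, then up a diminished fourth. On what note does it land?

Fbb

A perfect fifth down from Gb is Cb (letter C, 7 semitones down).
A diminished fourth up from Cb is Fbb (letter F, 4 semitones up).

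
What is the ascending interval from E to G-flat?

diminished third

The letter names run E→G, a span of 2 letter steps, so the interval is some kind of third.
E to Gb is 2 semitones. A major third is 4, so 2 makes it diminished.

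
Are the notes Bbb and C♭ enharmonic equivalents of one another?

No

Two spellings are enharmonically equivalent only if they share a pitch class.
Here Bbb → 9, Cb → 11; 9 ≠ 11, so they are not.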